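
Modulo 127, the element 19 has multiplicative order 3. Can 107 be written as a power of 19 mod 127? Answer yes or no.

yes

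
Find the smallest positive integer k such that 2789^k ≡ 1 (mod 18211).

6070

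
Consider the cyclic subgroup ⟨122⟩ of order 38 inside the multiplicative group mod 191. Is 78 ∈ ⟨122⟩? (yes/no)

no

78 ∈ ⟨122⟩ iff 78^38 ≡ 1 (mod 191), since |⟨122⟩| = 38.
78^38 mod 191 = 184.
Since 184 ≠ 1, 78 does not lie in the subgroup.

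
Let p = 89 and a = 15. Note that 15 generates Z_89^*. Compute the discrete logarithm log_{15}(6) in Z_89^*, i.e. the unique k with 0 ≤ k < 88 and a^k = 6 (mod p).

Baby-step giant-step with m = ceil(sqrt(88)) = 10.
Baby table (15^j mod 89 for j=0..9):
  0:1  1:15  2:47  3:82  4:73  5:27  6:49  7:23
  8:78  9:13
Giant step factor: 15^(-10) ≡ 21 (mod 89).
Scan 6·21^i mod 89 for i = 0, 1, …:
  i=0: 6   i=1: 37   i=2: 65   i=3: 30
  i=4: 7   i=5: 58   i=6: 61   i=7: 35
  i=8: 23
Match at i=8, j=7: k = 8·10 + 7 = 87.

87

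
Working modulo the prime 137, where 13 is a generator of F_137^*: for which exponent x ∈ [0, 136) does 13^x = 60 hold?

Baby-step giant-step with m = ceil(sqrt(136)) = 12.
Baby table (13^j mod 137 for j=0..11):
  0:1  1:13  2:32  3:5  4:65  5:23  6:25  7:51
  8:115  9:125  10:118  11:27
Giant step factor: 13^(-12) ≡ 121 (mod 137).
Scan 60·121^i mod 137 for i = 0, 1, …:
  i=0: 60   i=1: 136   i=2: 16   i=3: 18
  i=4: 123   i=5: 87   i=6: 115
Match at i=6, j=8: x = 6·12 + 8 = 80.

80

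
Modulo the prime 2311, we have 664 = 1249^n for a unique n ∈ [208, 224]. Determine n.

Compute 1249^208 mod 2311 = 722, then multiply by 1249 repeatedly:
  1249^208=722  1249^209=488  1249^210=1719  1249^211=112  1249^212=1228
  1249^213=1579  1249^214=888  1249^215=2143  1249^216=469  1249^217=1098
  1249^218=979  1249^219=252  1249^220=452  1249^221=664
Found 664 at exponent 221.

221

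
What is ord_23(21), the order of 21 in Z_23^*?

The order of 21 must divide p − 1 = 22 = 2 · 11.
Divisors: 1, 2, 11, 22.
Check each in increasing order: 21^1 ≡ 21;  21^2 ≡ 4;  21^11 ≡ 22;  21^22 ≡ 1.
Smallest exponent giving 1 is 22.

22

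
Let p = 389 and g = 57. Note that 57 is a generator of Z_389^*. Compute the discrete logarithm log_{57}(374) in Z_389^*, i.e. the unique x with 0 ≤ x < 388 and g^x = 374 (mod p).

357

Baby-step giant-step with m = ceil(sqrt(388)) = 20.
Baby table (57^j mod 389 for j=0..19):
  0:1  1:57  2:137  3:29  4:97  5:83  6:63  7:90
  8:73  9:271  10:276  11:172  12:79  13:224  14:320  15:346
  16:272  17:333  18:309  19:108
Giant step factor: 57^(-20) ≡ 143 (mod 389).
Scan 374·143^i mod 389 for i = 0, 1, …:
  i=0: 374   i=1: 189   i=2: 186   i=3: 146
  i=4: 261   i=5: 368   i=6: 109   i=7: 27
  i=8: 360   i=9: 132     …   i=16: 307
  i=17: 333
Match at i=17, j=17: x = 17·20 + 17 = 357.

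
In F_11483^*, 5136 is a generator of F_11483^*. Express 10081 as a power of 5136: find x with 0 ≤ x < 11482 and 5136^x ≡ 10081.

3587

Baby-step giant-step with m = ceil(sqrt(11482)) = 108.
Baby table (5136^j mod 11483 for j=0..107):
  0:1  1:5136  2:2045  3:7658  4:2213  5:9281  6:1283  7:9729
  8:5611  9:7249  10:2978  11:11135  12:4020  13:286  14:10555  15:10720
  16:8418  17:1353  18:1793  19:10965  20:3608  21:8609  22:6274  23:1966
  24:3819  25:1420  26:1415  27:10184  28:11442  29:7601  30:8019  31:7546
  32:1131  33:9901  34:4812  35:3016  36:11092  37:1349  38:4215  39:2785
  40:7425  41:11240  42:3599  43:8317  44:10835  45:1942  46:6868  47:9755
  48:1351  49:3004  50:6875  51:11258  52:4183  53:10678  54:10883  55:7327
  56:1681  57:9883  58:4228  59:655  60:11044  61:7447  62:9402  63:2657
  64:4548  65:2106  66:10913  67:645  68:5616  69:9963  70:1720  71:3493
  72:3602  73:759  74:5487  75:1950  76:2024  77:3149  78:5200  79:9225
  80:742  81:10039  82:1634  83:9634  84:11460  85:8185  86:10380  87:7594
  88:6516  89:4714  90:4940  91:5893  92:8743  93:5518  94:404  95:8004
  96:10887  97:4905  98:9861  99:6066  100:1597  101:3330  102:4693  103:431
  104:8880  105:8687  106:4977  107:714
Giant step factor: 5136^(-108) ≡ 8161 (mod 11483).
Scan 10081·8161^i mod 11483 for i = 0, 1, …:
  i=0: 10081   i=1: 6829   i=2: 4470   i=3: 9662
  i=4: 9304   i=5: 4348   i=6: 1558   i=7: 3157
  i=8: 7908   i=9: 2728     …   i=32: 5295
  i=33: 1966
Match at i=33, j=23: x = 33·108 + 23 = 3587.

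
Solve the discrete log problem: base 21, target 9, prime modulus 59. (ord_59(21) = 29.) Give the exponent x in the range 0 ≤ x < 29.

Successive powers of 21 modulo 59:
  21^0=1  21^1=21  21^2=28  21^3=57  21^4=17  21^5=3
  21^6=4  21^7=25  21^8=53  21^9=51  21^10=9
So 21^10 ≡ 9 (mod 59), giving x = 10.

10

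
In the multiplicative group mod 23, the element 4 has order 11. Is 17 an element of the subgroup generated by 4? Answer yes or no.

no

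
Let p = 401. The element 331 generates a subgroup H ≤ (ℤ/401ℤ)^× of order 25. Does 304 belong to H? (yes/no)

no

⟨331⟩ has order 25; its elements mod 401 are {1, 5, 25, 39, 51, 63, 72, 77, 88, 125, 173, 178, 195, 196, 224, 255, 256, 315, 318, 321, 331, 360, 372, 385, 387}.
304 is not in this set.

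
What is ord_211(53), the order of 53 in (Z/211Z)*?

The order of 53 must divide p − 1 = 210 = 2 · 3 · 5 · 7.
Divisors: 1, 2, 3, 5, 6, 7, 10, 14, 15, 21, 30, 35, 42, 70, 105, 210.
Check each in increasing order: 53^1 ≡ 53;  53^2 ≡ 66;  53^3 ≡ 122;  53^5 ≡ 34;  53^6 ≡ 114;  53^7 ≡ 134;  53^10 ≡ 101;  53^14 ≡ 21;  53^15 ≡ 58;  53^21 ≡ 71;  53^30 ≡ 199;  53^35 ≡ 14;  53^42 ≡ 188;  53^70 ≡ 196;  53^105 ≡ 1.
Smallest exponent giving 1 is 105.

105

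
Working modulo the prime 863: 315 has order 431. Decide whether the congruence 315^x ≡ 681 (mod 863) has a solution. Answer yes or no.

681 ∈ ⟨315⟩ iff 681^431 ≡ 1 (mod 863), since |⟨315⟩| = 431.
681^431 mod 863 = 862.
Since 862 ≠ 1, 681 does not lie in the subgroup.

no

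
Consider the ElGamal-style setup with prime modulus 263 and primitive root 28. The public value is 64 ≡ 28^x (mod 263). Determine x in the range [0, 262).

184

Baby-step giant-step with m = ceil(sqrt(262)) = 17.
Baby table (28^j mod 263 for j=0..16):
  0:1  1:28  2:258  3:123  4:25  5:174  6:138  7:182
  8:99  9:142  10:31  11:79  12:108  13:131  14:249  15:134
  16:70
Giant step factor: 28^(-17) ≡ 42 (mod 263).
Scan 64·42^i mod 263 for i = 0, 1, …:
  i=0: 64   i=1: 58   i=2: 69   i=3: 5
  i=4: 210   i=5: 141   i=6: 136   i=7: 189
  i=8: 48   i=9: 175   i=10: 249
Match at i=10, j=14: x = 10·17 + 14 = 184.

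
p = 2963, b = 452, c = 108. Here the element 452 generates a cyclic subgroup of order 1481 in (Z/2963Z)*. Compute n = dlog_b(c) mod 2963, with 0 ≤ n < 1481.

Baby-step giant-step with m = ceil(sqrt(1481)) = 39.
Baby table (452^j mod 2963 for j=0..38):
  0:1  1:452  2:2820  3:550  4:2671  5:1351  6:274  7:2365
  8:2300  9:2550  10:2956  11:2762  12:1001  13:2076  14:2044  15:2395
  16:1045  17:1223  18:1678  19:2891  20:49  21:1407  22:1882  23:283
  24:507  25:1013  26:1574  27:328  28:106  29:504  30:2620  31:2003
  32:1641  33:982  34:2377  35:1798  36:834  37:667  38:2221
Giant step factor: 452^(-39) ≡ 1138 (mod 2963).
Scan 108·1138^i mod 2963 for i = 0, 1, …:
  i=0: 108   i=1: 1421   i=2: 2263   i=3: 447
  i=4: 2013   i=5: 395   i=6: 2097   i=7: 1171
  i=8: 2211   i=9: 531     …   i=32: 2401
  i=33: 452
Match at i=33, j=1: n = 33·39 + 1 = 1288.

1288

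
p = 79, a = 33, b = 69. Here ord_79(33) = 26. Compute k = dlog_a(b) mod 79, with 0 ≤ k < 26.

23

Successive powers of 33 modulo 79:
  33^0=1  33^1=33  33^2=62  33^3=71  33^4=52  33^5=57
  33^6=64  33^7=58  33^8=18  33^9=41  33^10=10  33^11=14
  33^12=67  33^13=78  33^14=46  33^15=17  33^16=8  33^17=27
  33^18=22  33^19=15  33^20=21  33^21=61  33^22=38  33^23=69
So 33^23 ≡ 69 (mod 79), giving k = 23.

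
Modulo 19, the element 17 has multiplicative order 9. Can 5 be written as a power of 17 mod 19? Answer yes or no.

yes

⟨17⟩ has order 9; its elements mod 19 are {1, 4, 5, 6, 7, 9, 11, 16, 17}.
5 is in this set.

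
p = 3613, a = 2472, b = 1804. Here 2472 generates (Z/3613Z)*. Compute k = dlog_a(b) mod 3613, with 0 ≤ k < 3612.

1118

Baby-step giant-step with m = ceil(sqrt(3612)) = 61.
Baby table (2472^j mod 3613 for j=0..60):
  0:1  1:2472  2:1201  3:2599  4:814  5:3380  6:2104  7:1981
  8:1417  9:1827  10:94  11:1136  12:891  13:2235  14:643  15:3389
  16:2674  17:1951  18:3130  19:1927  20:1610  21:2007  22:655  23:536
  24:2634  25:622  26:2059  27:2744  28:1567  29:488  30:3207  31:782
  32:149  33:3415  34:1912  35:660  36:2057  37:1413  38:2778  39:2516
  40:1579  41:1248  42:3167  43:3066  44:2691  45:619  46:1869  47:2754
  48:996  49:1659  50:293  51:1696  52:1432  53:2777  54:44  55:378
  56:2262  57:2353  58:3299  59:587  60:2251
Giant step factor: 2472^(-61) ≡ 1207 (mod 3613).
Scan 1804·1207^i mod 3613 for i = 0, 1, …:
  i=0: 1804   i=1: 2402   i=2: 1588   i=3: 1826
  i=4: 52   i=5: 1343   i=6: 2377   i=7: 317
  i=8: 3254   i=9: 247     …   i=17: 1507
  i=18: 1610
Match at i=18, j=20: k = 18·61 + 20 = 1118.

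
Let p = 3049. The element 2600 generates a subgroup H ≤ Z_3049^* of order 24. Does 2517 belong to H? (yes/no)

yes

⟨2600⟩ has order 24; its elements mod 3049 are {1, 108, 137, 155, 292, 367, 449, 475, 532, 533, 1046, 1495, 1554, 2003, 2516, 2517, 2574, 2600, 2682, 2757, 2894, 2912, 2941, 3048}.
2517 is in this set.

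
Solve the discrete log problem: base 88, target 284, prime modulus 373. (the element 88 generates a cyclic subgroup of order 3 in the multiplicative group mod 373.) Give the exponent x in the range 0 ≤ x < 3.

Successive powers of 88 modulo 373:
  88^0=1  88^1=88  88^2=284
So 88^2 ≡ 284 (mod 373), giving x = 2.

2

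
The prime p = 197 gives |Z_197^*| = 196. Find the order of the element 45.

196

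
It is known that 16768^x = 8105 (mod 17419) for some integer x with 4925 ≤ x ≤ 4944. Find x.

Compute 16768^4925 mod 17419 = 6222, then multiply by 16768 repeatedly:
  16768^4925=6222  16768^4926=8105
Found 8105 at exponent 4926.

4926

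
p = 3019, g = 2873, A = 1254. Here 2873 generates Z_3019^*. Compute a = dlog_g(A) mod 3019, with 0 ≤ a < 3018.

Baby-step giant-step with m = ceil(sqrt(3018)) = 55.
Baby table (2873^j mod 3019 for j=0..54):
  0:1  1:2873  2:183  3:453  4:280  5:1386  6:2936  7:42
  8:2925  9:1648  10:912  11:2703  12:851  13:2552  14:1764  15:2090
  16:2798  17:2076  18:1823  19:2533  20:1519  21:1632  22:229  23:2794
  24:2660  25:1091  26:721  27:399  28:2126  29:561  30:2626  31:17
  32:537  33:92  34:1663  35:1741  36:2429  37:1608  38:714  39:1421
  40:845  41:409  42:666  43:2391  44:1118  45:2817  46:2321  47:2281
  48:2083  49:801  50:795  51:1671  52:573  53:874  54:2213
Giant step factor: 2873^(-55) ≡ 418 (mod 3019).
Scan 1254·418^i mod 3019 for i = 0, 1, …:
  i=0: 1254   i=1: 1885   i=2: 2990   i=3: 2973
  i=4: 1905   i=5: 2293   i=6: 1451   i=7: 2718
  i=8: 980   i=9: 2075     …   i=38: 480
  i=39: 1386
Match at i=39, j=5: a = 39·55 + 5 = 2150.

2150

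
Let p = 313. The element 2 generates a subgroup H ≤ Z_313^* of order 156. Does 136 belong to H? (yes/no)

no

136 ∈ ⟨2⟩ iff 136^156 ≡ 1 (mod 313), since |⟨2⟩| = 156.
136^156 mod 313 = 312.
Since 312 ≠ 1, 136 does not lie in the subgroup.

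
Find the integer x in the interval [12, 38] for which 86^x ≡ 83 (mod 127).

Compute 86^12 mod 127 = 61, then multiply by 86 repeatedly:
  86^12=61  86^13=39  86^14=52  86^15=27  86^16=36
  86^17=48  86^18=64  86^19=43  86^20=15  86^21=20
  86^22=69  86^23=92  86^24=38  86^25=93  86^26=124
  86^27=123  86^28=37  86^29=7  86^30=94  86^31=83
Found 83 at exponent 31.

31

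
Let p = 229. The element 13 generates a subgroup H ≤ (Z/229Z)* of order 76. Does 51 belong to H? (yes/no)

51 ∈ ⟨13⟩ iff 51^76 ≡ 1 (mod 229), since |⟨13⟩| = 76.
51^76 mod 229 = 134.
Since 134 ≠ 1, 51 does not lie in the subgroup.

no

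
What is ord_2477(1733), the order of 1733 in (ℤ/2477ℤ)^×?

619

The order of 1733 must divide p − 1 = 2476 = 2^2 · 619.
Divisors: 1, 2, 4, 619, 1238, 2476.
Check each in increasing order: 1733^1 ≡ 1733;  1733^2 ≡ 1165;  1733^4 ≡ 2306;  1733^619 ≡ 1.
Smallest exponent giving 1 is 619.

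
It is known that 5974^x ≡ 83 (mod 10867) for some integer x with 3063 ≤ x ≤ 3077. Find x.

3071

Compute 5974^3063 mod 10867 = 788, then multiply by 5974 repeatedly:
  5974^3063=788  5974^3064=2101  5974^3065=10856  5974^3066=10355  5974^3067=5806
  5974^3068=8447  5974^3069=6897  5974^3070=5881  5974^3071=83
Found 83 at exponent 3071.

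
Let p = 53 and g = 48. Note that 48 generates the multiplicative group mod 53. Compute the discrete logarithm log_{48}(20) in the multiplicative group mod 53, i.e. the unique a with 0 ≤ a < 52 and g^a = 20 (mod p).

Baby-step giant-step with m = ceil(sqrt(52)) = 8.
Baby table (48^j mod 53 for j=0..7):
  0:1  1:48  2:25  3:34  4:42  5:2  6:43  7:50
Giant step factor: 48^(-8) ≡ 46 (mod 53).
Scan 20·46^i mod 53 for i = 0, 1, …:
  i=0: 20   i=1: 19   i=2: 26   i=3: 30
  i=4: 2
Match at i=4, j=5: a = 4·8 + 5 = 37.

37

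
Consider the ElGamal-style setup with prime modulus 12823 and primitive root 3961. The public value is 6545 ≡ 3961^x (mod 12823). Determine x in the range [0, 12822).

Baby-step giant-step with m = ceil(sqrt(12822)) = 114.
Baby table (3961^j mod 12823 for j=0..113):
  0:1  1:3961  2:6992  3:10455  4:6788  5:10260  6:3773  7:6058
  8:3905  9:3167  10:3593  11:11166  12:1999  13:6248  14:12761  15:10878
  16:2478  17:5763  18:2303  19:5030  20:9711  21:9094  22:1527  23:8814
  24:8048  25:150  26:4292  27:10137  28:3844  29:5183  30:240  31:1738
  32:11090  33:8715  34:599  35:384  36:7910  37:4921  38:1121  39:3523
  40:3179  41:12656  42:5309  43:12052  44:10766  45:7651  46:4862  47:11059
  48:1331  49:1838  50:9677  51:2650  52:7436  53:12388  54:8070  55:10354
  56:4240  57:9333  58:12127  59:89  60:6308  61:6784  62:7239  63:1451
  64:2707  65:2399  66:596  67:1324  68:12580  69:12025  70:6403  71:11212
  72:4683  73:7305  74:6417  75:2551  76:12810  77:12622  78:11688  79:5138
  80:1517  81:7673  82:2243  83:11007  84:527  85:10121  86:4583  87:8718
  88:12482  89:8537  90:806  91:12462  92:6255  93:2019  94:8530  95:11548
  96:1987  97:10008  98:5795  99:825  100:10783  101:10873  102:8319  103:9272
  104:1320  105:9559  106:9703  107:3052  108:9706  109:2112  110:5036  111:7831
  112:12577  113:142
Giant step factor: 3961^(-114) ≡ 11995 (mod 12823).
Scan 6545·11995^i mod 12823 for i = 0, 1, …:
  i=0: 6545   i=1: 4869   i=2: 7713   i=3: 12313
  i=4: 11944   i=5: 9724   i=6: 1372   i=7: 5231
  i=8: 2906   i=9: 4556     …   i=41: 9310
  i=42: 10766
Match at i=42, j=44: x = 42·114 + 44 = 4832.

4832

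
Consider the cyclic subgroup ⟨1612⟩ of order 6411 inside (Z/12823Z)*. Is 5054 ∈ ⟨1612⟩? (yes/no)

yes

5054 ∈ ⟨1612⟩ iff 5054^6411 ≡ 1 (mod 12823), since |⟨1612⟩| = 6411.
5054^6411 mod 12823 = 1.
Since 1 = 1, 5054 lies in the subgroup.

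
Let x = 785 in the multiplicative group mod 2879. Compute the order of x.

The order of 785 must divide p − 1 = 2878 = 2 · 1439.
Divisors: 1, 2, 1439, 2878.
Check each in increasing order: 785^1 ≡ 785;  785^2 ≡ 119;  785^1439 ≡ 2878;  785^2878 ≡ 1.
Smallest exponent giving 1 is 2878.

2878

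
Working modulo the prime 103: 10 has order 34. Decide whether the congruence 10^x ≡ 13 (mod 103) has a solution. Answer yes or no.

13 ∈ ⟨10⟩ iff 13^34 ≡ 1 (mod 103), since |⟨10⟩| = 34.
13^34 mod 103 = 1.
Since 1 = 1, 13 lies in the subgroup.

yes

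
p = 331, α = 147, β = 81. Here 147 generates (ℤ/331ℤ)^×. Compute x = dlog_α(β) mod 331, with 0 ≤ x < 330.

Baby-step giant-step with m = ceil(sqrt(330)) = 19.
Baby table (147^j mod 331 for j=0..18):
  0:1  1:147  2:94  3:247  4:230  5:48  6:105  7:209
  8:271  9:117  10:318  11:75  12:102  13:99  14:320  15:38
  16:290  17:262  18:118
Giant step factor: 147^(-19) ≡ 42 (mod 331).
Scan 81·42^i mod 331 for i = 0, 1, …:
  i=0: 81   i=1: 92   i=2: 223   i=3: 98
  i=4: 144   i=5: 90   i=6: 139   i=7: 211
  i=8: 256   i=9: 160     …   i=16: 143
  i=17: 48
Match at i=17, j=5: x = 17·19 + 5 = 328.

328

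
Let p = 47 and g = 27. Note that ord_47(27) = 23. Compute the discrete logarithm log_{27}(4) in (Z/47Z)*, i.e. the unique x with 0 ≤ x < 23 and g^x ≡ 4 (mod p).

19

Successive powers of 27 modulo 47:
  27^0=1  27^1=27  27^2=24  27^3=37  27^4=12  27^5=42
  27^6=6  27^7=21  27^8=3  27^9=34  27^10=25  27^11=17
  27^12=36  27^13=32  27^14=18  27^15=16  27^16=9  27^17=8
  27^18=28  27^19=4
So 27^19 ≡ 4 (mod 47), giving x = 19.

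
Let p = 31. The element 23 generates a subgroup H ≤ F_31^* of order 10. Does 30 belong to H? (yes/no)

⟨23⟩ has order 10; its elements mod 31 are {1, 2, 4, 8, 15, 16, 23, 27, 29, 30}.
30 is in this set.

yes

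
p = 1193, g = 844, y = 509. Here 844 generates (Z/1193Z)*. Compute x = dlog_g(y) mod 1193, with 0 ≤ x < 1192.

897

Baby-step giant-step with m = ceil(sqrt(1192)) = 35.
Baby table (844^j mod 1193 for j=0..34):
  0:1  1:844  2:115  3:427  4:102  5:192  6:993  7:606
  8:860  9:496  10:1074  11:969  12:631  13:486  14:985  15:1012
  16:1133  17:659  18:258  19:626  20:1038  21:410  22:70  23:623
  24:892  25:65  26:1175  27:317  28:316  29:665  30:550  31:123
  32:21  33:1022  34:29
Giant step factor: 844^(-35) ≡ 153 (mod 1193).
Scan 509·153^i mod 1193 for i = 0, 1, …:
  i=0: 509   i=1: 332   i=2: 690   i=3: 586
  i=4: 183   i=5: 560   i=6: 977   i=7: 356
  i=8: 783   i=9: 499     …   i=24: 172
  i=25: 70
Match at i=25, j=22: x = 25·35 + 22 = 897.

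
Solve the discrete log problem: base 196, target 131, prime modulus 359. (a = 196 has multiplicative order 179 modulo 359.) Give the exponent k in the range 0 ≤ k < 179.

Baby-step giant-step with m = ceil(sqrt(179)) = 14.
Baby table (196^j mod 359 for j=0..13):
  0:1  1:196  2:3  3:229  4:9  5:328  6:27  7:266
  8:81  9:80  10:243  11:240  12:11  13:2
Giant step factor: 196^(-14) ≡ 272 (mod 359).
Scan 131·272^i mod 359 for i = 0, 1, …:
  i=0: 131   i=1: 91   i=2: 340   i=3: 217
  i=4: 148   i=5: 48   i=6: 132   i=7: 4
  i=8: 11
Match at i=8, j=12: k = 8·14 + 12 = 124.

124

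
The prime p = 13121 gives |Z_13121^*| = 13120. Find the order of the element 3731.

13120

The order of 3731 must divide p − 1 = 13120 = 2^6 · 5 · 41.
Divisors: 1, 2, 4, 5, 8, 10, 16, 20, 32, 40, 41, 64, 80, 82, 160, 164, 205, 320, 328, 410, 656, 820, 1312, 1640, 2624, 3280, 6560, 13120.
Check each in increasing order: 3731^1 ≡ 3731;  3731^2 ≡ 12101;  3731^4 ≡ 3841;  3731^5 ≡ 2639;  3731^8 ≡ 5277;  3731^10 ≡ 10191;  3731^16 ≡ 3967;  3731^20 ≡ 3766;  3731^32 ≡ 5010;  3731^40 ≡ 12076;  3731^41 ≡ 11163;  3731^64 ≡ 12748;  3731^80 ≡ 2982;  3731^82 ≡ 2432;  3731^160 ≡ 9407;  3731^164 ≡ 10174;  3731^205 ≡ 10107;  3731^320 ≡ 3625;  3731^328 ≡ 11828;  3731^410 ≡ 4464;  3731^656 ≡ 5482;  3731^820 ≡ 9618;  3731^1312 ≡ 5234;  3731^1640 ≡ 2874;  3731^2624 ≡ 11229;  3731^3280 ≡ 6767;  3731^6560 ≡ 13120;  3731^13120 ≡ 1.
Smallest exponent giving 1 is 13120.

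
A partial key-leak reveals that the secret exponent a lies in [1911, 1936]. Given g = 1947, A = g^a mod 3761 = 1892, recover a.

Compute 1947^1911 mod 3761 = 1565, then multiply by 1947 repeatedly:
  1947^1911=1565  1947^1912=645  1947^1913=3402  1947^1914=573  1947^1915=2375
  1947^1916=1856  1947^1917=3072  1947^1918=1194  1947^1919=420  1947^1920=1603
  1947^1921=3172  1947^1922=322  1947^1923=2608  1947^1924=426  1947^1925=2002
  1947^1926=1498  1947^1927=1831  1947^1928=3290  1947^1929=647  1947^1930=3535
  1947^1931=15  1947^1932=2878  1947^1933=3337  1947^1934=1892
Found 1892 at exponent 1934.

1934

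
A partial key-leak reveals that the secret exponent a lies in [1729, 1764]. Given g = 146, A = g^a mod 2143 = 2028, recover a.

1745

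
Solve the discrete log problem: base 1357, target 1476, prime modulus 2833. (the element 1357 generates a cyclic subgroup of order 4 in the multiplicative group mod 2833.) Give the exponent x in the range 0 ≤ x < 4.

Successive powers of 1357 modulo 2833:
  1357^0=1  1357^1=1357  1357^2=2832  1357^3=1476
So 1357^3 ≡ 1476 (mod 2833), giving x = 3.

3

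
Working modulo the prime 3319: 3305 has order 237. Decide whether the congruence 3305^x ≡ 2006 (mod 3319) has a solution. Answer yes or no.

no

2006 ∈ ⟨3305⟩ iff 2006^237 ≡ 1 (mod 3319), since |⟨3305⟩| = 237.
2006^237 mod 3319 = 2878.
Since 2878 ≠ 1, 2006 does not lie in the subgroup.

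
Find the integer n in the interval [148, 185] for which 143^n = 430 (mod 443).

169

Compute 143^148 mod 443 = 224, then multiply by 143 repeatedly:
  143^148=224  143^149=136  143^150=399  143^151=353  143^152=420
  143^153=255  143^154=139  143^155=385  143^156=123  143^157=312
  143^158=316  143^159=2  143^160=286  143^161=142  143^162=371
  143^163=336  143^164=204  143^165=377  143^166=308  143^167=187
  143^168=161  143^169=430
Found 430 at exponent 169.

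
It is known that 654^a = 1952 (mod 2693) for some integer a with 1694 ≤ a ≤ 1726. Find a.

Compute 654^1694 mod 2693 = 482, then multiply by 654 repeatedly:
  654^1694=482  654^1695=147  654^1696=1883  654^1697=781  654^1698=1797
  654^1699=1090  654^1700=1908  654^1701=973  654^1702=794  654^1703=2220
  654^1704=353  654^1705=1957  654^1706=703  654^1707=1952
Found 1952 at exponent 1707.

1707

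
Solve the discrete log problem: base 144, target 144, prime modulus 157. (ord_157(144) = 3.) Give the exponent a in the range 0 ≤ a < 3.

1

Successive powers of 144 modulo 157:
  144^0=1  144^1=144
So 144^1 ≡ 144 (mod 157), giving a = 1.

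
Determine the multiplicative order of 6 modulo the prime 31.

6

The order of 6 must divide p − 1 = 30 = 2 · 3 · 5.
Divisors: 1, 2, 3, 5, 6, 10, 15, 30.
Check each in increasing order: 6^1 ≡ 6;  6^2 ≡ 5;  6^3 ≡ 30;  6^5 ≡ 26;  6^6 ≡ 1.
Smallest exponent giving 1 is 6.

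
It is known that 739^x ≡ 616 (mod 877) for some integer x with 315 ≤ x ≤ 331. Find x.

320

Compute 739^315 mod 877 = 231, then multiply by 739 repeatedly:
  739^315=231  739^316=571  739^317=132  739^318=201  739^319=326
  739^320=616
Found 616 at exponent 320.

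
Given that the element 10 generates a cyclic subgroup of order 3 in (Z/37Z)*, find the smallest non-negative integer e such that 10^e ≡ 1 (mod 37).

Successive powers of 10 modulo 37:
  10^0=1
So 10^0 ≡ 1 (mod 37), giving e = 0.

0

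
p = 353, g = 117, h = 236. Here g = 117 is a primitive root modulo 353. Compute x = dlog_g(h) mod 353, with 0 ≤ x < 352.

Baby-step giant-step with m = ceil(sqrt(352)) = 19.
Baby table (117^j mod 353 for j=0..18):
  0:1  1:117  2:275  3:52  4:83  5:180  6:233  7:80
  8:182  9:114  10:277  11:286  12:280  13:284  14:46  15:87
  16:295  17:274  18:288
Giant step factor: 117^(-19) ≡ 296 (mod 353).
Scan 236·296^i mod 353 for i = 0, 1, …:
  i=0: 236   i=1: 315   i=2: 48   i=3: 88
  i=4: 279   i=5: 335   i=6: 320   i=7: 116
  i=8: 95   i=9: 233
Match at i=9, j=6: x = 9·19 + 6 = 177.

177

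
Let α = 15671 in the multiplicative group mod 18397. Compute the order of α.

The order of 15671 must divide p − 1 = 18396 = 2^2 · 3^2 · 7 · 73.
Divisors: 1, 2, 3, 4, 6, 7, 9, 12, 14, 18, 21, 28, 36, 42, 63, 73, 84, 126, 146, 219, 252, 292, 438, 511, 657, 876, 1022, 1314, 1533, 2044, 2628, 3066, 4599, 6132, 9198, 18396.
Check each in increasing order: 15671^1 ≡ 15671;  15671^2 ≡ 17085;  15671^3 ≡ 7494;  15671^4 ≡ 10423;  15671^6 ≡ 12392;  15671^7 ≡ 14697;  15671^9 ≡ 15989;  15671^12 ≡ 1905;  15671^14 ≡ 2632;  15671^18 ≡ 3409;  15671^21 ≡ 12010;  15671^28 ≡ 10152;  15671^36 ≡ 12774;  15671^42 ≡ 7620;  15671^63 ≡ 9522;  15671^73 ≡ 10769;  15671^84 ≡ 3468;  15671^126 ≡ 8068;  15671^146 ≡ 15070;  15671^219 ≡ 8893;  15671^252 ≡ 4038;  15671^292 ≡ 12332;  15671^438 ≡ 15143;  15671^511 ≡ 3959;  15671^657 ≡ 659;  15671^876 ≡ 10241;  15671^1022 ≡ 17834;  15671^1314 ≡ 11150;  15671^1533 ≡ 15517;  15671^2044 ≡ 4220;  15671^2628 ≡ 13971;  15671^3066 ≡ 15750;  15671^4599 ≡ 7002;  15671^6132 ≡ 15749;  15671^9198 ≡ 18396;  15671^18396 ≡ 1.
Smallest exponent giving 1 is 18396.

18396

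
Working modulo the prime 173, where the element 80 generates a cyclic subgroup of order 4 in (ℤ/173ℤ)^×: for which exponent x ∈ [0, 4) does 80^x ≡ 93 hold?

3

Successive powers of 80 modulo 173:
  80^0=1  80^1=80  80^2=172  80^3=93
So 80^3 ≡ 93 (mod 173), giving x = 3.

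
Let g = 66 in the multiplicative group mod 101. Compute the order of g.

100

The order of 66 must divide p − 1 = 100 = 2^2 · 5^2.
Divisors: 1, 2, 4, 5, 10, 20, 25, 50, 100.
Check each in increasing order: 66^1 ≡ 66;  66^2 ≡ 13;  66^4 ≡ 68;  66^5 ≡ 44;  66^10 ≡ 17;  66^20 ≡ 87;  66^25 ≡ 91;  66^50 ≡ 100;  66^100 ≡ 1.
Smallest exponent giving 1 is 100.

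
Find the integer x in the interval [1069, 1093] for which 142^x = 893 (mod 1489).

1070

Compute 142^1069 mod 1489 = 1338, then multiply by 142 repeatedly:
  142^1069=1338  142^1070=893
Found 893 at exponent 1070.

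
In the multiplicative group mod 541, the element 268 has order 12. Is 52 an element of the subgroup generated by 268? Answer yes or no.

yes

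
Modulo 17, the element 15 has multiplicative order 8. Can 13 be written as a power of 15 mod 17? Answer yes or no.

⟨15⟩ has order 8; its elements mod 17 are {1, 2, 4, 8, 9, 13, 15, 16}.
13 is in this set.

yes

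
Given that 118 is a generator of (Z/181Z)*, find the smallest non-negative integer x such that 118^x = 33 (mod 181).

Baby-step giant-step with m = ceil(sqrt(180)) = 14.
Baby table (118^j mod 181 for j=0..13):
  0:1  1:118  2:168  3:95  4:169  5:32  6:156  7:127
  8:144  9:159  10:119  11:105  12:82  13:83
Giant step factor: 118^(-14) ≡ 172 (mod 181).
Scan 33·172^i mod 181 for i = 0, 1, …:
  i=0: 33   i=1: 65   i=2: 139   i=3: 16
  i=4: 37   i=5: 29   i=6: 101   i=7: 177
  i=8: 36   i=9: 38   i=10: 20   i=11: 1
Match at i=11, j=0: x = 11·14 + 0 = 154.

154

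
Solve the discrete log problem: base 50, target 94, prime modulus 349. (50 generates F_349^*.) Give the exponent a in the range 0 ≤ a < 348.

56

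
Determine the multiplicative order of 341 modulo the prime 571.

The order of 341 must divide p − 1 = 570 = 2 · 3 · 5 · 19.
Divisors: 1, 2, 3, 5, 6, 10, 15, 19, 30, 38, 57, 95, 114, 190, 285, 570.
Check each in increasing order: 341^1 ≡ 341;  341^2 ≡ 368;  341^3 ≡ 439;  341^5 ≡ 530;  341^6 ≡ 294;  341^10 ≡ 539;  341^15 ≡ 170;  341^19 ≡ 502;  341^30 ≡ 350;  341^38 ≡ 193;  341^57 ≡ 387;  341^95 ≡ 461;  341^114 ≡ 167;  341^190 ≡ 109;  341^285 ≡ 1.
Smallest exponent giving 1 is 285.

285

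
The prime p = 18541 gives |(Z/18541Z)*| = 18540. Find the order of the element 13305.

18540

The order of 13305 must divide p − 1 = 18540 = 2^2 · 3^2 · 5 · 103.
Divisors: 1, 2, 3, 4, 5, 6, 9, 10, 12, 15, 18, 20, 30, 36, 45, 60, 90, 103, 180, 206, 309, 412, 515, 618, 927, 1030, 1236, 1545, 1854, 2060, 3090, 3708, 4635, 6180, 9270, 18540.
Check each in increasing order: 13305^1 ≡ 13305;  13305^2 ≡ 12098;  13305^3 ≡ 9469;  13305^4 ≡ 17491;  13305^5 ≡ 9664;  13305^6 ≡ 16226;  13305^9 ≡ 13268;  13305^10 ≡ 1879;  13305^12 ≡ 876;  13305^15 ≡ 7017;  13305^18 ≡ 11570;  13305^20 ≡ 7851;  13305^30 ≡ 11934;  13305^36 ≡ 17421;  13305^45 ≡ 9722;  13305^60 ≡ 6935;  13305^90 ≡ 13807;  13305^103 ≡ 2091;  13305^180 ≡ 13228;  13305^206 ≡ 15146;  13305^309 ≡ 2258;  13305^412 ≡ 12064;  13305^515 ≡ 10064;  13305^618 ≡ 18330;  13305^927 ≡ 5628;  13305^1030 ≡ 13154;  13305^1236 ≡ 7439;  13305^1545 ≡ 17657;  13305^1854 ≡ 6356;  13305^2060 ≡ 3104;  13305^3090 ≡ 2734;  13305^3708 ≡ 16438;  13305^4635 ≡ 12015;  13305^6180 ≡ 2733;  13305^9270 ≡ 18540;  13305^18540 ≡ 1.
Smallest exponent giving 1 is 18540.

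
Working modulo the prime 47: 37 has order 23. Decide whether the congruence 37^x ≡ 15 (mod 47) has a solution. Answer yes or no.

no

⟨37⟩ has order 23; its elements mod 47 are {1, 2, 3, 4, 6, 7, 8, 9, 12, 14, 16, 17, 18, 21, 24, 25, 27, 28, 32, 34, 36, 37, 42}.
15 is not in this set.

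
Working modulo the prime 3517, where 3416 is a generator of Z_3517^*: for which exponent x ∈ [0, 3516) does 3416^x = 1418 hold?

Baby-step giant-step with m = ceil(sqrt(3516)) = 60.
Baby table (3416^j mod 3517 for j=0..59):
  0:1  1:3416  2:3167  3:180  4:2922  5:306  6:747  7:1927
  8:2325  9:814  10:2194  11:3494  12:2323  13:1016  14:2894  15:3134
  16:3513  17:404  18:1400  19:2797  20:2380  21:2293  22:529  23:2843
  24:1251  25:261  26:1775  27:92  28:1259  29:2970  30:2492  31:1532
  32:16  33:1901  34:1434  35:2880  36:1031  37:1379  38:1401  39:2696
  40:2030  41:2473  42:3451  43:3149  44:1998  45:2188  46:583  47:906
  48:3453  49:2947  50:1298  51:2548  52:2910  53:1518  54:1430  55:3284
  56:2431  57:659  58:264  59:1472
Giant step factor: 3416^(-60) ≡ 1083 (mod 3517).
Scan 1418·1083^i mod 3517 for i = 0, 1, …:
  i=0: 1418   i=1: 2282   i=2: 2472   i=3: 739
  i=4: 1978   i=5: 321   i=6: 2977   i=7: 2519
  i=8: 2402   i=9: 2303     …   i=23: 2227
  i=24: 2696
Match at i=24, j=39: x = 24·60 + 39 = 1479.

1479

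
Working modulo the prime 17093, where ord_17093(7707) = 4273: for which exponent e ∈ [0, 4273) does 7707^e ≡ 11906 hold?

Baby-step giant-step with m = ceil(sqrt(4273)) = 66.
Baby table (7707^j mod 17093 for j=0..65):
  0:1  1:7707  2:16767  3:189  4:3718  5:6758  6:1535  7:1889
  8:12380  9:16627  10:15161  11:15172  12:14484  13:10898  14:12977  15:2596
  16:8562  17:8354  18:12040  19:11476  20:6350  21:2191  22:15246  23:3640
  24:3867  25:9870  26:4240  27:12957  28:2293  29:15082  30:4574  31:6052
  32:13060  33:9836  34:15690  35:6948  36:12960  37:8321  38:14104  39:5141
  40:113  41:16241  42:14441  43:4264  44:9902  45:11562  46:2525  47:8341
  48:14407  49:15714  50:3893  51:5136  52:12857  53:778  54:13496  55:2767
  56:10298  57:3887  58:10173  59:14813  60:16737  61:8281  62:13498  63:1088
  64:9646  65:4265
Giant step factor: 7707^(-66) ≡ 4207 (mod 17093).
Scan 11906·4207^i mod 17093 for i = 0, 1, …:
  i=0: 11906   i=1: 6052
Match at i=1, j=31: e = 1·66 + 31 = 97.

97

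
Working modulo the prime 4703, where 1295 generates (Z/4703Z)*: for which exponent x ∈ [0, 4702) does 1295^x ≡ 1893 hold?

235

Baby-step giant-step with m = ceil(sqrt(4702)) = 69.
Baby table (1295^j mod 4703 for j=0..68):
  0:1  1:1295  2:2757  3:738  4:1001  5:2970  6:3799  7:367
  8:262  9:674  10:2775  11:533  12:3597  13:2145  14:3005  15:2094
  16:2802  17:2577  18:2788  19:3259  20:1814  21:2333  22:1909  23:3080
  24:456  25:2645  26:1491  27:2615  28:265  29:4559  30:1640  31:2747
  32:1897  33:1649  34:293  35:3195  36:3588  37:4599  38:1707  39:155
  40:3199  41:4065  42:1518  43:4659  44:4159  45:970  46:449  47:2986
  48:1004  49:2152  50:2664  51:2581  52:3265  53:178  54:63  55:1634
  56:4383  57:4167  58:1924  59:3693  60:4187  61:4309  62:2397  63:135
  64:814  65:658  66:867  67:3451  68:1195
Giant step factor: 1295^(-69) ≡ 1403 (mod 4703).
Scan 1893·1403^i mod 4703 for i = 0, 1, …:
  i=0: 1893   i=1: 3387   i=2: 1931   i=3: 265
Match at i=3, j=28: x = 3·69 + 28 = 235.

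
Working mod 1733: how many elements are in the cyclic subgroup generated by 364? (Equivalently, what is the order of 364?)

433

The order of 364 must divide p − 1 = 1732 = 2^2 · 433.
Divisors: 1, 2, 4, 433, 866, 1732.
Check each in increasing order: 364^1 ≡ 364;  364^2 ≡ 788;  364^4 ≡ 530;  364^433 ≡ 1.
Smallest exponent giving 1 is 433.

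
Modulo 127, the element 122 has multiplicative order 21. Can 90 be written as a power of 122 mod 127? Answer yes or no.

90 ∈ ⟨122⟩ iff 90^21 ≡ 1 (mod 127), since |⟨122⟩| = 21.
90^21 mod 127 = 20.
Since 20 ≠ 1, 90 does not lie in the subgroup.

no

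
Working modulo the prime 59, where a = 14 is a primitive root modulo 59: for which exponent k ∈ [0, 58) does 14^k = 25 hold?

22

Successive powers of 14 modulo 59:
  14^0=1  14^1=14  14^2=19  14^3=30  14^4=7  14^5=39
  14^6=15  14^7=33  14^8=49  14^9=37  14^10=46  14^11=54
  14^12=48  14^13=23  14^14=27  14^15=24  14^16=41  14^17=43
  14^18=12  14^19=50  14^20=51  14^21=6  14^22=25
So 14^22 ≡ 25 (mod 59), giving k = 22.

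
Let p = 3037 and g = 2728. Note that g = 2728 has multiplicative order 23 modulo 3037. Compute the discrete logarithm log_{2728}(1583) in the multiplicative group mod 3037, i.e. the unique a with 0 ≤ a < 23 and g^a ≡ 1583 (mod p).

10

Successive powers of 2728 modulo 3037:
  2728^0=1  2728^1=2728  2728^2=1334  2728^3=826  2728^4=2911  2728^5=2490
  2728^6=1988  2728^7=2219  2728^8=691  2728^9=2108  2728^10=1583
So 2728^10 ≡ 1583 (mod 3037), giving a = 10.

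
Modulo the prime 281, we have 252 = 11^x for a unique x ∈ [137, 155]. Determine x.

144

Compute 11^137 mod 281 = 19, then multiply by 11 repeatedly:
  11^137=19  11^138=209  11^139=51  11^140=280  11^141=270
  11^142=160  11^143=74  11^144=252
Found 252 at exponent 144.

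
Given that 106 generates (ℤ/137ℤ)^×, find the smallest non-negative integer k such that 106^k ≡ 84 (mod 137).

67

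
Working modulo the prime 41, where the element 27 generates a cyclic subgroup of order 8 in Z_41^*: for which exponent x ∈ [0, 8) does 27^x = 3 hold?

3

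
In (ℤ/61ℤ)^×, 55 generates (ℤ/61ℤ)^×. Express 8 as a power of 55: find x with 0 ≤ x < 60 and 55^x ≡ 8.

Baby-step giant-step with m = ceil(sqrt(60)) = 8.
Baby table (55^j mod 61 for j=0..7):
  0:1  1:55  2:36  3:28  4:15  5:32  6:52  7:54
Giant step factor: 55^(-8) ≡ 16 (mod 61).
Scan 8·16^i mod 61 for i = 0, 1, …:
  i=0: 8   i=1: 6   i=2: 35   i=3: 11
  i=4: 54
Match at i=4, j=7: x = 4·8 + 7 = 39.

39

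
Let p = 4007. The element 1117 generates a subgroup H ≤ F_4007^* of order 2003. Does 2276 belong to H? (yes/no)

2276 ∈ ⟨1117⟩ iff 2276^2003 ≡ 1 (mod 4007), since |⟨1117⟩| = 2003.
2276^2003 mod 4007 = 4006.
Since 4006 ≠ 1, 2276 does not lie in the subgroup.

no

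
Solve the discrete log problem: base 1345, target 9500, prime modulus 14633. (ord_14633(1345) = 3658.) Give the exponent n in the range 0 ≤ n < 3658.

Baby-step giant-step with m = ceil(sqrt(3658)) = 61.
Baby table (1345^j mod 14633 for j=0..60):
  0:1  1:1345  2:9166  3:7284  4:7503  5:9398  6:12031  7:12230
  8:1858  9:11400  10:12249  11:12780  12:9958  13:4315  14:9007  15:12924
  16:13409  17:7249  18:4327  19:10514  20:5852  21:13019  22:9487  23:39
  24:8556  25:6282  26:6049  27:14590  28:697  29:953  30:8714  31:13930
  32:5610  33:9455  34:898  35:7904  36:7322  37:81  38:6514  39:10796
  40:4684  41:7790  42:322  43:8733  44:10219  45:4168  46:1521  47:11758
  48:10870  49:1783  50:12956  51:12550  52:7901  53:3287  54:1849  55:13928
  56:2920  57:5756  58:963  59:7531  60:3159
Giant step factor: 1345^(-61) ≡ 12274 (mod 14633).
Scan 9500·12274^i mod 14633 for i = 0, 1, …:
  i=0: 9500   i=1: 7256   i=2: 3706   i=3: 8080
  i=4: 6079   i=5: 14612   i=6: 5640   i=7: 11270
  i=8: 2231   i=9: 4951     …   i=28: 14136
  i=29: 1783
Match at i=29, j=49: n = 29·61 + 49 = 1818.

1818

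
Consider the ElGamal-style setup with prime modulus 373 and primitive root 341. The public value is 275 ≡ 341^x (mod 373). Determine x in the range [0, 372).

5

Successive powers of 341 modulo 373:
  341^0=1  341^1=341  341^2=278  341^3=56  341^4=73  341^5=275
So 341^5 ≡ 275 (mod 373), giving x = 5.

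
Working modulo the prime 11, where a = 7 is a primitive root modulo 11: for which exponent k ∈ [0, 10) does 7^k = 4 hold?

Successive powers of 7 modulo 11:
  7^0=1  7^1=7  7^2=5  7^3=2  7^4=3  7^5=10
  7^6=4
So 7^6 ≡ 4 (mod 11), giving k = 6.

6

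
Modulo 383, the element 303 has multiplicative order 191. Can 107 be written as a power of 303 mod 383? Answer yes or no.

no

107 ∈ ⟨303⟩ iff 107^191 ≡ 1 (mod 383), since |⟨303⟩| = 191.
107^191 mod 383 = 382.
Since 382 ≠ 1, 107 does not lie in the subgroup.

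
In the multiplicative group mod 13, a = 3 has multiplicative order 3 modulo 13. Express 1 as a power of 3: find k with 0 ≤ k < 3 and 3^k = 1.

0

Successive powers of 3 modulo 13:
  3^0=1
So 3^0 ≡ 1 (mod 13), giving k = 0.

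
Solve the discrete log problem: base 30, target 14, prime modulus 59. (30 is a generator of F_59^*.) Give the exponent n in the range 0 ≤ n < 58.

Baby-step giant-step with m = ceil(sqrt(58)) = 8.
Baby table (30^j mod 59 for j=0..7):
  0:1  1:30  2:15  3:37  4:48  5:24  6:12  7:6
Giant step factor: 30^(-8) ≡ 20 (mod 59).
Scan 14·20^i mod 59 for i = 0, 1, …:
  i=0: 14   i=1: 44   i=2: 54   i=3: 18
  i=4: 6
Match at i=4, j=7: n = 4·8 + 7 = 39.

39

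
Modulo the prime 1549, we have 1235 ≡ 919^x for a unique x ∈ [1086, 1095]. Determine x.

1088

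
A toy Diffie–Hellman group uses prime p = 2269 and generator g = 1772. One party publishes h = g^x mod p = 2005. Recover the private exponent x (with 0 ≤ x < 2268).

1837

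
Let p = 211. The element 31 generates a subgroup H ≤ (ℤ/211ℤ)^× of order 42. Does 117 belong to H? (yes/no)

yes

117 ∈ ⟨31⟩ iff 117^42 ≡ 1 (mod 211), since |⟨31⟩| = 42.
117^42 mod 211 = 1.
Since 1 = 1, 117 lies in the subgroup.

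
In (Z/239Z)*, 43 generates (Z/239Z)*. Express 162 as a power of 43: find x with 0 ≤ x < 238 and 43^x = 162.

Baby-step giant-step with m = ceil(sqrt(238)) = 16.
Baby table (43^j mod 239 for j=0..15):
  0:1  1:43  2:176  3:159  4:145  5:21  6:186  7:111
  8:232  9:177  10:202  11:82  12:180  13:92  14:132  15:179
Giant step factor: 43^(-16) ≡ 200 (mod 239).
Scan 162·200^i mod 239 for i = 0, 1, …:
  i=0: 162   i=1: 135   i=2: 232
Match at i=2, j=8: x = 2·16 + 8 = 40.

40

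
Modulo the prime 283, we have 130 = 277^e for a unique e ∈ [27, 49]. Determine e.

34

Compute 277^27 mod 283 = 32, then multiply by 277 repeatedly:
  277^27=32  277^28=91  277^29=20  277^30=163  277^31=154
  277^32=208  277^33=167  277^34=130
Found 130 at exponent 34.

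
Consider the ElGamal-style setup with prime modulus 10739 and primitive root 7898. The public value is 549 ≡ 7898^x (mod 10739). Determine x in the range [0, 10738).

3286

Baby-step giant-step with m = ceil(sqrt(10738)) = 104.
Baby table (7898^j mod 10739 for j=0..103):
  0:1  1:7898  2:6292  3:4863  4:5310  5:2585  6:1491  7:5974
  8:6225  9:1908  10:2567  11:9673  12:108  13:4603  14:2979  15:9732
  16:4313  17:10705  18:10682  19:852  20:6482  21:2023  22:8761  23:3001
  24:925  25:3130  26:10301  27:9373  28:4027  29:7067  30:4583  31:6104
  32:2021  33:3704  34:1156  35:1938  36:3249  37:5131  38:6391  39:2818
  40:5356  41:767  42:970  43:4153  44:3488  45:2689  46:6719  47:5263
  48:7244  49:6459  50:2932  51:3652  52:9281  53:7663  54:8109  55:8225
  56:839  57:459  58:6139  59:9976  60:9144  61:10276  62:5225  63:7812
  64:3621  65:701  66:5913  67:7702  68:4700  69:6616  70:7933  71:3508
  72:10303  73:3691  74:5872  75:6054  76:4464  77:535  78:5003  79:4913
  80:2867  81:5754  82:8383  83:2999  84:6607  85:1285  86:575  87:9492
  88:9596  89:4085  90:3374  91:4393  92:8944  93:9309  94:3288  95:1722
  96:4782  97:9912  98:8405  99:4931  100:5424  101:881  102:10005  103:1928
Giant step factor: 7898^(-104) ≡ 3214 (mod 10739).
Scan 549·3214^i mod 10739 for i = 0, 1, …:
  i=0: 549   i=1: 3290   i=2: 6884   i=3: 2836
  i=4: 8232   i=5: 7491   i=6: 9975   i=7: 3735
  i=8: 8827   i=9: 8279     …   i=30: 5458
  i=31: 5225
Match at i=31, j=62: x = 31·104 + 62 = 3286.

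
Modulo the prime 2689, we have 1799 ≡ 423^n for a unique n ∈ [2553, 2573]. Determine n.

2559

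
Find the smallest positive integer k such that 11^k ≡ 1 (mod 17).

16

The order of 11 must divide p − 1 = 16 = 2^4.
Divisors: 1, 2, 4, 8, 16.
Check each in increasing order: 11^1 ≡ 11;  11^2 ≡ 2;  11^4 ≡ 4;  11^8 ≡ 16;  11^16 ≡ 1.
Smallest exponent giving 1 is 16.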